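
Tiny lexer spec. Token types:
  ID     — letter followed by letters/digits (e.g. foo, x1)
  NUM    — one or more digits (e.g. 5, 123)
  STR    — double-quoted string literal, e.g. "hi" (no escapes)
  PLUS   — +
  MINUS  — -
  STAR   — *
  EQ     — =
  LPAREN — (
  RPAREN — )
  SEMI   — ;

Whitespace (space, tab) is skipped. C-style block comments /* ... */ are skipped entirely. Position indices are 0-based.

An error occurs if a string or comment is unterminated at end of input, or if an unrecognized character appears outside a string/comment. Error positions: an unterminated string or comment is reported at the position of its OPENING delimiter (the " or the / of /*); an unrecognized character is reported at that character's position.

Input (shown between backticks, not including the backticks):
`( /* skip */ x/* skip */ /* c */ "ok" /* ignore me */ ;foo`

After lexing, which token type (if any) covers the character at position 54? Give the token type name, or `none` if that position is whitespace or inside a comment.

pos=0: emit LPAREN '('
pos=2: enter COMMENT mode (saw '/*')
exit COMMENT mode (now at pos=12)
pos=13: emit ID 'x' (now at pos=14)
pos=14: enter COMMENT mode (saw '/*')
exit COMMENT mode (now at pos=24)
pos=25: enter COMMENT mode (saw '/*')
exit COMMENT mode (now at pos=32)
pos=33: enter STRING mode
pos=33: emit STR "ok" (now at pos=37)
pos=38: enter COMMENT mode (saw '/*')
exit COMMENT mode (now at pos=53)
pos=54: emit SEMI ';'
pos=55: emit ID 'foo' (now at pos=58)
DONE. 5 tokens: [LPAREN, ID, STR, SEMI, ID]
Position 54: char is ';' -> SEMI

Answer: SEMI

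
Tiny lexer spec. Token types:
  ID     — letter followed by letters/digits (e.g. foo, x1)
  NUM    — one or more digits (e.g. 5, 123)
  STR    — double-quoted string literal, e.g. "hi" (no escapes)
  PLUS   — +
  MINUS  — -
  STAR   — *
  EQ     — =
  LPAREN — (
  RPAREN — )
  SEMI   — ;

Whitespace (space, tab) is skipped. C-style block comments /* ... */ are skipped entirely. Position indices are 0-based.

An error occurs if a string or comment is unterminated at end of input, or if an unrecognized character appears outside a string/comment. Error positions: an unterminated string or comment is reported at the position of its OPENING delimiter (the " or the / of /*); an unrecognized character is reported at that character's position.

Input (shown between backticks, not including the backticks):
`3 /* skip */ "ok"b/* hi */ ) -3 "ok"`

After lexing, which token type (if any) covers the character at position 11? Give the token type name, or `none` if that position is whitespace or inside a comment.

Answer: none

Derivation:
pos=0: emit NUM '3' (now at pos=1)
pos=2: enter COMMENT mode (saw '/*')
exit COMMENT mode (now at pos=12)
pos=13: enter STRING mode
pos=13: emit STR "ok" (now at pos=17)
pos=17: emit ID 'b' (now at pos=18)
pos=18: enter COMMENT mode (saw '/*')
exit COMMENT mode (now at pos=26)
pos=27: emit RPAREN ')'
pos=29: emit MINUS '-'
pos=30: emit NUM '3' (now at pos=31)
pos=32: enter STRING mode
pos=32: emit STR "ok" (now at pos=36)
DONE. 7 tokens: [NUM, STR, ID, RPAREN, MINUS, NUM, STR]
Position 11: char is '/' -> none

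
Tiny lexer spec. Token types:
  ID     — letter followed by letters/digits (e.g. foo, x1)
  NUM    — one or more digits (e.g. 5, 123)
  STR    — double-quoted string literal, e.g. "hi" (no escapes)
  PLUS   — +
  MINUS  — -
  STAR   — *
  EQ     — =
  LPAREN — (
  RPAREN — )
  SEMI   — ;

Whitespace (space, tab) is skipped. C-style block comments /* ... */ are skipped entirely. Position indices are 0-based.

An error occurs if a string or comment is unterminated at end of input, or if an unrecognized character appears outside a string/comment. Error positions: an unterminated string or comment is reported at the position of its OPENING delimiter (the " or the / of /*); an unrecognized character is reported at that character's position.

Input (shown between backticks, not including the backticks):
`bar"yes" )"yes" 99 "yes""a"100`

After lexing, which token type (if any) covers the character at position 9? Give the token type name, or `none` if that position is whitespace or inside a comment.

pos=0: emit ID 'bar' (now at pos=3)
pos=3: enter STRING mode
pos=3: emit STR "yes" (now at pos=8)
pos=9: emit RPAREN ')'
pos=10: enter STRING mode
pos=10: emit STR "yes" (now at pos=15)
pos=16: emit NUM '99' (now at pos=18)
pos=19: enter STRING mode
pos=19: emit STR "yes" (now at pos=24)
pos=24: enter STRING mode
pos=24: emit STR "a" (now at pos=27)
pos=27: emit NUM '100' (now at pos=30)
DONE. 8 tokens: [ID, STR, RPAREN, STR, NUM, STR, STR, NUM]
Position 9: char is ')' -> RPAREN

Answer: RPAREN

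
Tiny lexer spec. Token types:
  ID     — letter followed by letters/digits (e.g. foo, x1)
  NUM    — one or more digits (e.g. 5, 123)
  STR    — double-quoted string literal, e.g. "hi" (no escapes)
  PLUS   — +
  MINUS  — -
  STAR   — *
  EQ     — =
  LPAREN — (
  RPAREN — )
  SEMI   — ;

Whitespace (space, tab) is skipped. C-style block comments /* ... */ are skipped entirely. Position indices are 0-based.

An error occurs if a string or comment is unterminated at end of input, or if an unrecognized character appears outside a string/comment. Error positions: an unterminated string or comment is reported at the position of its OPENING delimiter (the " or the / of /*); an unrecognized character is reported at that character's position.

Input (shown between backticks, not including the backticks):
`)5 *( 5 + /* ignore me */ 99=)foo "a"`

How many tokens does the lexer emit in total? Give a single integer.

pos=0: emit RPAREN ')'
pos=1: emit NUM '5' (now at pos=2)
pos=3: emit STAR '*'
pos=4: emit LPAREN '('
pos=6: emit NUM '5' (now at pos=7)
pos=8: emit PLUS '+'
pos=10: enter COMMENT mode (saw '/*')
exit COMMENT mode (now at pos=25)
pos=26: emit NUM '99' (now at pos=28)
pos=28: emit EQ '='
pos=29: emit RPAREN ')'
pos=30: emit ID 'foo' (now at pos=33)
pos=34: enter STRING mode
pos=34: emit STR "a" (now at pos=37)
DONE. 11 tokens: [RPAREN, NUM, STAR, LPAREN, NUM, PLUS, NUM, EQ, RPAREN, ID, STR]

Answer: 11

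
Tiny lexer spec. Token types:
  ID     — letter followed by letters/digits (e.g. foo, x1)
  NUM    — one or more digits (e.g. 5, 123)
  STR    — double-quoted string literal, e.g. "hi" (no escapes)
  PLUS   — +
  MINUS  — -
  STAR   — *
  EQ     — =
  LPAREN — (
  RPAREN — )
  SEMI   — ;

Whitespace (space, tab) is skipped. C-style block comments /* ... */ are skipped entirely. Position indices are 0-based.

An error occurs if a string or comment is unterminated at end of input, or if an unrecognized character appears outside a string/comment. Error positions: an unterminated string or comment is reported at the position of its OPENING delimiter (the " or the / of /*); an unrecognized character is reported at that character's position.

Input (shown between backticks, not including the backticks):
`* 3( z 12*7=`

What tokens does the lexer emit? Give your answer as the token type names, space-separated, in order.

Answer: STAR NUM LPAREN ID NUM STAR NUM EQ

Derivation:
pos=0: emit STAR '*'
pos=2: emit NUM '3' (now at pos=3)
pos=3: emit LPAREN '('
pos=5: emit ID 'z' (now at pos=6)
pos=7: emit NUM '12' (now at pos=9)
pos=9: emit STAR '*'
pos=10: emit NUM '7' (now at pos=11)
pos=11: emit EQ '='
DONE. 8 tokens: [STAR, NUM, LPAREN, ID, NUM, STAR, NUM, EQ]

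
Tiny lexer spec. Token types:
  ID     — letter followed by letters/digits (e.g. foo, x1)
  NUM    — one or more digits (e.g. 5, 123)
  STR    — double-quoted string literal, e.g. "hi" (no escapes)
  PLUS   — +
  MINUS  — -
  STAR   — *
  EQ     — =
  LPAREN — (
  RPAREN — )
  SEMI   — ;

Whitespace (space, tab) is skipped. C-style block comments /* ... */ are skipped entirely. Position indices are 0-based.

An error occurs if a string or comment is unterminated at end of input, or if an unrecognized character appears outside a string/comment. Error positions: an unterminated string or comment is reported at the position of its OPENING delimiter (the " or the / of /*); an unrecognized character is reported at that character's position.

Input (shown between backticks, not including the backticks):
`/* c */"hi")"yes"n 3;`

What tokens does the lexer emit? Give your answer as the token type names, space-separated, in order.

Answer: STR RPAREN STR ID NUM SEMI

Derivation:
pos=0: enter COMMENT mode (saw '/*')
exit COMMENT mode (now at pos=7)
pos=7: enter STRING mode
pos=7: emit STR "hi" (now at pos=11)
pos=11: emit RPAREN ')'
pos=12: enter STRING mode
pos=12: emit STR "yes" (now at pos=17)
pos=17: emit ID 'n' (now at pos=18)
pos=19: emit NUM '3' (now at pos=20)
pos=20: emit SEMI ';'
DONE. 6 tokens: [STR, RPAREN, STR, ID, NUM, SEMI]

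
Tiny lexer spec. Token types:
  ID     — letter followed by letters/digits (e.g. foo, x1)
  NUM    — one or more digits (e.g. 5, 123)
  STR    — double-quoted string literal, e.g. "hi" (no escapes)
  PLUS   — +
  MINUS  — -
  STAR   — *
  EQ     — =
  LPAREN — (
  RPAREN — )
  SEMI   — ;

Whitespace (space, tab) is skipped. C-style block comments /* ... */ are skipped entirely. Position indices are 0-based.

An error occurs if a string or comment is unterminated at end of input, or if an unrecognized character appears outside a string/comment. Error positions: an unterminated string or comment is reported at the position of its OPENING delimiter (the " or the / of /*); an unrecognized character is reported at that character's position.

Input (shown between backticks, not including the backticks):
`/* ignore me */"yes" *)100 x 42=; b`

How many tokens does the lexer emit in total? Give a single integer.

pos=0: enter COMMENT mode (saw '/*')
exit COMMENT mode (now at pos=15)
pos=15: enter STRING mode
pos=15: emit STR "yes" (now at pos=20)
pos=21: emit STAR '*'
pos=22: emit RPAREN ')'
pos=23: emit NUM '100' (now at pos=26)
pos=27: emit ID 'x' (now at pos=28)
pos=29: emit NUM '42' (now at pos=31)
pos=31: emit EQ '='
pos=32: emit SEMI ';'
pos=34: emit ID 'b' (now at pos=35)
DONE. 9 tokens: [STR, STAR, RPAREN, NUM, ID, NUM, EQ, SEMI, ID]

Answer: 9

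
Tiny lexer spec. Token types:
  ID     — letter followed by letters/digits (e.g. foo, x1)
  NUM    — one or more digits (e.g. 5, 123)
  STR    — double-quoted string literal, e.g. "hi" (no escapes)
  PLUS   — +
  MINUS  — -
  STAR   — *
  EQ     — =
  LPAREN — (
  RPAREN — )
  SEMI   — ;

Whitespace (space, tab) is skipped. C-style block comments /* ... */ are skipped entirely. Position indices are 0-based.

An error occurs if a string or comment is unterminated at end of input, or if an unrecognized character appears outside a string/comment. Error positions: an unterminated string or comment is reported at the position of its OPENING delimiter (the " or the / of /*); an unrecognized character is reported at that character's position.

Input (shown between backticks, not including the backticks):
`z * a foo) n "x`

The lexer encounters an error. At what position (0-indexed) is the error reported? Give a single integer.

pos=0: emit ID 'z' (now at pos=1)
pos=2: emit STAR '*'
pos=4: emit ID 'a' (now at pos=5)
pos=6: emit ID 'foo' (now at pos=9)
pos=9: emit RPAREN ')'
pos=11: emit ID 'n' (now at pos=12)
pos=13: enter STRING mode
pos=13: ERROR — unterminated string

Answer: 13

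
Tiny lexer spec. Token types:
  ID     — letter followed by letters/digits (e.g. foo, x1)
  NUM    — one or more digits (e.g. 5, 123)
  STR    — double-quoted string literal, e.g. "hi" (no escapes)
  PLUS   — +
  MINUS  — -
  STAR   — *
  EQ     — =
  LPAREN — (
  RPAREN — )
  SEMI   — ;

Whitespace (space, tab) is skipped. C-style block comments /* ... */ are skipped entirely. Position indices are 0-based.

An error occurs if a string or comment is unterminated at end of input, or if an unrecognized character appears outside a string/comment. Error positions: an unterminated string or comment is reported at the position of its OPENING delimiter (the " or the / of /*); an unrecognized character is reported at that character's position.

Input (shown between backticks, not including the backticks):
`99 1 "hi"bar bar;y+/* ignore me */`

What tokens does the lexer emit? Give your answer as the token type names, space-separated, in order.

Answer: NUM NUM STR ID ID SEMI ID PLUS

Derivation:
pos=0: emit NUM '99' (now at pos=2)
pos=3: emit NUM '1' (now at pos=4)
pos=5: enter STRING mode
pos=5: emit STR "hi" (now at pos=9)
pos=9: emit ID 'bar' (now at pos=12)
pos=13: emit ID 'bar' (now at pos=16)
pos=16: emit SEMI ';'
pos=17: emit ID 'y' (now at pos=18)
pos=18: emit PLUS '+'
pos=19: enter COMMENT mode (saw '/*')
exit COMMENT mode (now at pos=34)
DONE. 8 tokens: [NUM, NUM, STR, ID, ID, SEMI, ID, PLUS]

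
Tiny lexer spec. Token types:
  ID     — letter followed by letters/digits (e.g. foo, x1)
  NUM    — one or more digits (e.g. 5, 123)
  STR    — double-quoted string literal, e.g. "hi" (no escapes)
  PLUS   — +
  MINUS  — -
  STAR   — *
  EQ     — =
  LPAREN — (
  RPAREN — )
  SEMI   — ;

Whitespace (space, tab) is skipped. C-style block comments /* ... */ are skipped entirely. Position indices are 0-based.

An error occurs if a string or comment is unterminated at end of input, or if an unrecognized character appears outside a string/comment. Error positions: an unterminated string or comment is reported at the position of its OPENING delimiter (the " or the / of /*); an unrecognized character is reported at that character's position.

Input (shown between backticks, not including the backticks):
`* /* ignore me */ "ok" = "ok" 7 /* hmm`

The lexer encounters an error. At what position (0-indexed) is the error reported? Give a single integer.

pos=0: emit STAR '*'
pos=2: enter COMMENT mode (saw '/*')
exit COMMENT mode (now at pos=17)
pos=18: enter STRING mode
pos=18: emit STR "ok" (now at pos=22)
pos=23: emit EQ '='
pos=25: enter STRING mode
pos=25: emit STR "ok" (now at pos=29)
pos=30: emit NUM '7' (now at pos=31)
pos=32: enter COMMENT mode (saw '/*')
pos=32: ERROR — unterminated comment (reached EOF)

Answer: 32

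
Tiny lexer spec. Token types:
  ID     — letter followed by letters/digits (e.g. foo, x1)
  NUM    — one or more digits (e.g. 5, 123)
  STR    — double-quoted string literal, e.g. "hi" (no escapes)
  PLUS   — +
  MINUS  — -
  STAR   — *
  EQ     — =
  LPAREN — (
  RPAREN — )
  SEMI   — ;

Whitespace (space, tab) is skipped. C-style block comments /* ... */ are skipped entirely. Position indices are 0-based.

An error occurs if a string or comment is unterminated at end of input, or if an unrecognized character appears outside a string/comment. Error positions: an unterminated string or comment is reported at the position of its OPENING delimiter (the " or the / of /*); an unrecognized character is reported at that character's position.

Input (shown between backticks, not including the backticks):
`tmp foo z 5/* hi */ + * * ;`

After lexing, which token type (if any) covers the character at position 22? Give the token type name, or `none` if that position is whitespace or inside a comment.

pos=0: emit ID 'tmp' (now at pos=3)
pos=4: emit ID 'foo' (now at pos=7)
pos=8: emit ID 'z' (now at pos=9)
pos=10: emit NUM '5' (now at pos=11)
pos=11: enter COMMENT mode (saw '/*')
exit COMMENT mode (now at pos=19)
pos=20: emit PLUS '+'
pos=22: emit STAR '*'
pos=24: emit STAR '*'
pos=26: emit SEMI ';'
DONE. 8 tokens: [ID, ID, ID, NUM, PLUS, STAR, STAR, SEMI]
Position 22: char is '*' -> STAR

Answer: STAR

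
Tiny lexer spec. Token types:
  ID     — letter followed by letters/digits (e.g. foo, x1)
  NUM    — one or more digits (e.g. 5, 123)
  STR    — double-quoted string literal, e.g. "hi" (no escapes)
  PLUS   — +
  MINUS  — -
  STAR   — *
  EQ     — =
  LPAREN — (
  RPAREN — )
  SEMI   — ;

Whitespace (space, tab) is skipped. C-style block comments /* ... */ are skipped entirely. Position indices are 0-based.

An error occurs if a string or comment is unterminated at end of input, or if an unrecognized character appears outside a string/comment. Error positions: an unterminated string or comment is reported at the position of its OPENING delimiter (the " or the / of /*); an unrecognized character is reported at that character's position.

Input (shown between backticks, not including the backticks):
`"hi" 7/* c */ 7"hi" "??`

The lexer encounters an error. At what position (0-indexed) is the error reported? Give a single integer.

pos=0: enter STRING mode
pos=0: emit STR "hi" (now at pos=4)
pos=5: emit NUM '7' (now at pos=6)
pos=6: enter COMMENT mode (saw '/*')
exit COMMENT mode (now at pos=13)
pos=14: emit NUM '7' (now at pos=15)
pos=15: enter STRING mode
pos=15: emit STR "hi" (now at pos=19)
pos=20: enter STRING mode
pos=20: ERROR — unterminated string

Answer: 20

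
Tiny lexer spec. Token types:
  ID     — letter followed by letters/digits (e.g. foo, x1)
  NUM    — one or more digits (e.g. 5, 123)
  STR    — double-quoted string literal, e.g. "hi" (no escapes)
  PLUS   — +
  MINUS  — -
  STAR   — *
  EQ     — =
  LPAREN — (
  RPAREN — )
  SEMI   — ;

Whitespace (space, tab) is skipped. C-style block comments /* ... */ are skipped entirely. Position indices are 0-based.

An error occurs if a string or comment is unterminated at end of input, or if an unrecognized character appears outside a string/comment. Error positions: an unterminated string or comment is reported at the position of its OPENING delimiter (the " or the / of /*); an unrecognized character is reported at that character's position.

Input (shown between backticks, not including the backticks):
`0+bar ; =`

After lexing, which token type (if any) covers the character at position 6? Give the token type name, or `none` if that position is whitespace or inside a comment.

pos=0: emit NUM '0' (now at pos=1)
pos=1: emit PLUS '+'
pos=2: emit ID 'bar' (now at pos=5)
pos=6: emit SEMI ';'
pos=8: emit EQ '='
DONE. 5 tokens: [NUM, PLUS, ID, SEMI, EQ]
Position 6: char is ';' -> SEMI

Answer: SEMI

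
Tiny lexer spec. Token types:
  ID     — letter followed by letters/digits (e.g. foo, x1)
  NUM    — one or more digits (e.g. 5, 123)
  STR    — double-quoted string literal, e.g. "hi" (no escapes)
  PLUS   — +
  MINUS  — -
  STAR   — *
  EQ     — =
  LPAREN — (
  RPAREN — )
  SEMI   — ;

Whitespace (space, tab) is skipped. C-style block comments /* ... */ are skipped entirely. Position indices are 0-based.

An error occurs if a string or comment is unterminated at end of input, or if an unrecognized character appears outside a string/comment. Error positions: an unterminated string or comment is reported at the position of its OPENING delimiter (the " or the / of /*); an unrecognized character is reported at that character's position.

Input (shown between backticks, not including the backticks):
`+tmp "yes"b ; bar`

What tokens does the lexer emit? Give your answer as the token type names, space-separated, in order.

Answer: PLUS ID STR ID SEMI ID

Derivation:
pos=0: emit PLUS '+'
pos=1: emit ID 'tmp' (now at pos=4)
pos=5: enter STRING mode
pos=5: emit STR "yes" (now at pos=10)
pos=10: emit ID 'b' (now at pos=11)
pos=12: emit SEMI ';'
pos=14: emit ID 'bar' (now at pos=17)
DONE. 6 tokens: [PLUS, ID, STR, ID, SEMI, ID]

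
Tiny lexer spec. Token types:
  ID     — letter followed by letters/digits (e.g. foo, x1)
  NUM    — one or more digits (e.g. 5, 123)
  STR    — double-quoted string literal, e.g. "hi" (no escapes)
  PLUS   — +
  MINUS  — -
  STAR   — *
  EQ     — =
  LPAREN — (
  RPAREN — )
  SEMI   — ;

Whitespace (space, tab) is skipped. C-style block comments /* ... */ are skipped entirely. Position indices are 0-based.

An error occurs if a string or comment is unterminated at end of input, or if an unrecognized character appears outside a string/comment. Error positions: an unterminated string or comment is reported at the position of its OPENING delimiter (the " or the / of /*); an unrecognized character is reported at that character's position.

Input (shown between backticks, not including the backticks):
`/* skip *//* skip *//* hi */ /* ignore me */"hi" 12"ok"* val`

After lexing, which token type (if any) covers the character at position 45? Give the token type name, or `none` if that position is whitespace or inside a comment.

pos=0: enter COMMENT mode (saw '/*')
exit COMMENT mode (now at pos=10)
pos=10: enter COMMENT mode (saw '/*')
exit COMMENT mode (now at pos=20)
pos=20: enter COMMENT mode (saw '/*')
exit COMMENT mode (now at pos=28)
pos=29: enter COMMENT mode (saw '/*')
exit COMMENT mode (now at pos=44)
pos=44: enter STRING mode
pos=44: emit STR "hi" (now at pos=48)
pos=49: emit NUM '12' (now at pos=51)
pos=51: enter STRING mode
pos=51: emit STR "ok" (now at pos=55)
pos=55: emit STAR '*'
pos=57: emit ID 'val' (now at pos=60)
DONE. 5 tokens: [STR, NUM, STR, STAR, ID]
Position 45: char is 'h' -> STR

Answer: STR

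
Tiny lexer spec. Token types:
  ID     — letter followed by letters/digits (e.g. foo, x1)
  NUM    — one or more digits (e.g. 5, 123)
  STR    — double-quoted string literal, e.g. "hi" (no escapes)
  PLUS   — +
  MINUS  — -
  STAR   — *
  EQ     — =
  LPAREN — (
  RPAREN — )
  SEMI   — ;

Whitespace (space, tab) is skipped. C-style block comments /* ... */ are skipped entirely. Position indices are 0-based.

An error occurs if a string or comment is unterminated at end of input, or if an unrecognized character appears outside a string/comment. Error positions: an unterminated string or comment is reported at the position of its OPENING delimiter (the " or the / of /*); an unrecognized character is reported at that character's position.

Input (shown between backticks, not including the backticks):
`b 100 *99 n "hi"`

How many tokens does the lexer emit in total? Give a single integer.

Answer: 6

Derivation:
pos=0: emit ID 'b' (now at pos=1)
pos=2: emit NUM '100' (now at pos=5)
pos=6: emit STAR '*'
pos=7: emit NUM '99' (now at pos=9)
pos=10: emit ID 'n' (now at pos=11)
pos=12: enter STRING mode
pos=12: emit STR "hi" (now at pos=16)
DONE. 6 tokens: [ID, NUM, STAR, NUM, ID, STR]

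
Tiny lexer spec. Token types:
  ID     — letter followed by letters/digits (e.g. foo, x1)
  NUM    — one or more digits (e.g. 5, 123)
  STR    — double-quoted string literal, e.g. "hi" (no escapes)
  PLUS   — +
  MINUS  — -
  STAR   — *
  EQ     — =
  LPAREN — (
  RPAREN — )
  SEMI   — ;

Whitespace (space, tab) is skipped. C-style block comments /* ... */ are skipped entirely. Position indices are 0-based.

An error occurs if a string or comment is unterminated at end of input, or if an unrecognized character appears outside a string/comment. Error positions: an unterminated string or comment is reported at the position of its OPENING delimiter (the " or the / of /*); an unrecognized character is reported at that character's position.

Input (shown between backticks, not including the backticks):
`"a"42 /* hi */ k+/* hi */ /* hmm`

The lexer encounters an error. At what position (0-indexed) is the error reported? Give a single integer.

Answer: 26

Derivation:
pos=0: enter STRING mode
pos=0: emit STR "a" (now at pos=3)
pos=3: emit NUM '42' (now at pos=5)
pos=6: enter COMMENT mode (saw '/*')
exit COMMENT mode (now at pos=14)
pos=15: emit ID 'k' (now at pos=16)
pos=16: emit PLUS '+'
pos=17: enter COMMENT mode (saw '/*')
exit COMMENT mode (now at pos=25)
pos=26: enter COMMENT mode (saw '/*')
pos=26: ERROR — unterminated comment (reached EOF)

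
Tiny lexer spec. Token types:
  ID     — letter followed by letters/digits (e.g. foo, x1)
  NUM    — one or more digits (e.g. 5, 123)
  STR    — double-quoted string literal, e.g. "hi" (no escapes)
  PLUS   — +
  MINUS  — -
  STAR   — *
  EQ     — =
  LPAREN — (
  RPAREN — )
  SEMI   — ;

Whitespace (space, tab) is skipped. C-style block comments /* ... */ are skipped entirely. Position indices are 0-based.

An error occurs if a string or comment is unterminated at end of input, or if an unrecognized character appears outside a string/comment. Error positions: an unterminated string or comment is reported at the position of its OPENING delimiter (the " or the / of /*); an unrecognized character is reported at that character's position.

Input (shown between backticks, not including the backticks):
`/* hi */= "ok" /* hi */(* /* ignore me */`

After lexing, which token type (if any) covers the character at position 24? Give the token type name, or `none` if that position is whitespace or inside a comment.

Answer: STAR

Derivation:
pos=0: enter COMMENT mode (saw '/*')
exit COMMENT mode (now at pos=8)
pos=8: emit EQ '='
pos=10: enter STRING mode
pos=10: emit STR "ok" (now at pos=14)
pos=15: enter COMMENT mode (saw '/*')
exit COMMENT mode (now at pos=23)
pos=23: emit LPAREN '('
pos=24: emit STAR '*'
pos=26: enter COMMENT mode (saw '/*')
exit COMMENT mode (now at pos=41)
DONE. 4 tokens: [EQ, STR, LPAREN, STAR]
Position 24: char is '*' -> STAR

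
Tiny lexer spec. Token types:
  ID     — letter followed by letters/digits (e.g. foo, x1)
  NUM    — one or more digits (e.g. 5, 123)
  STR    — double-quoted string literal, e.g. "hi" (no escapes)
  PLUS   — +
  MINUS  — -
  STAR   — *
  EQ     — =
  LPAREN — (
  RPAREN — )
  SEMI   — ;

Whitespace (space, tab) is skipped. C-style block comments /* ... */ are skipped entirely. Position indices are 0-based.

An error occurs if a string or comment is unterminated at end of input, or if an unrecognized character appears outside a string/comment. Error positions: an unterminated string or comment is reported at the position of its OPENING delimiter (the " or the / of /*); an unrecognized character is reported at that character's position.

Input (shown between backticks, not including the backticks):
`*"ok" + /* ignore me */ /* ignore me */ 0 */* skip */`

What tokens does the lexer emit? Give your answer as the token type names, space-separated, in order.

pos=0: emit STAR '*'
pos=1: enter STRING mode
pos=1: emit STR "ok" (now at pos=5)
pos=6: emit PLUS '+'
pos=8: enter COMMENT mode (saw '/*')
exit COMMENT mode (now at pos=23)
pos=24: enter COMMENT mode (saw '/*')
exit COMMENT mode (now at pos=39)
pos=40: emit NUM '0' (now at pos=41)
pos=42: emit STAR '*'
pos=43: enter COMMENT mode (saw '/*')
exit COMMENT mode (now at pos=53)
DONE. 5 tokens: [STAR, STR, PLUS, NUM, STAR]

Answer: STAR STR PLUS NUM STAR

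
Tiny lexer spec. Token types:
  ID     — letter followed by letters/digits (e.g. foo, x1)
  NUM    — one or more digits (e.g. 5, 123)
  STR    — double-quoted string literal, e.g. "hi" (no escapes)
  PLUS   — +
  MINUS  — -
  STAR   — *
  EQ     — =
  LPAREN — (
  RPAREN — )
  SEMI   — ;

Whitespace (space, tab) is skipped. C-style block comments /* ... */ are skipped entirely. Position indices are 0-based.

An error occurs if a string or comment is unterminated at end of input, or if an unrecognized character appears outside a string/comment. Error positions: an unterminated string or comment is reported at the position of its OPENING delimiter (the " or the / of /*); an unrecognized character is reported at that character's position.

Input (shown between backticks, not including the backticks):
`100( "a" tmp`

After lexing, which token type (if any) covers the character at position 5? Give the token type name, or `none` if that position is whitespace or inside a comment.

Answer: STR

Derivation:
pos=0: emit NUM '100' (now at pos=3)
pos=3: emit LPAREN '('
pos=5: enter STRING mode
pos=5: emit STR "a" (now at pos=8)
pos=9: emit ID 'tmp' (now at pos=12)
DONE. 4 tokens: [NUM, LPAREN, STR, ID]
Position 5: char is '"' -> STR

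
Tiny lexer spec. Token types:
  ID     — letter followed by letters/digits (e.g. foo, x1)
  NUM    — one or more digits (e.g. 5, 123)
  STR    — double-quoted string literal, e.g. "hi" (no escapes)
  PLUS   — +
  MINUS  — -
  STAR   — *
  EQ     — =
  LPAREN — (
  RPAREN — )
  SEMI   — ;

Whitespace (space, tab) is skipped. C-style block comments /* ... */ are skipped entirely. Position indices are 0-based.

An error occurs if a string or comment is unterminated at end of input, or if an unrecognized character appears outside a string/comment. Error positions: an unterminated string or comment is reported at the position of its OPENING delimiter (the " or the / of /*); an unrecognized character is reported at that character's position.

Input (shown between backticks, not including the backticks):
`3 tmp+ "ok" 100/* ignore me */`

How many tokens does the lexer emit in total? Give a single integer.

pos=0: emit NUM '3' (now at pos=1)
pos=2: emit ID 'tmp' (now at pos=5)
pos=5: emit PLUS '+'
pos=7: enter STRING mode
pos=7: emit STR "ok" (now at pos=11)
pos=12: emit NUM '100' (now at pos=15)
pos=15: enter COMMENT mode (saw '/*')
exit COMMENT mode (now at pos=30)
DONE. 5 tokens: [NUM, ID, PLUS, STR, NUM]

Answer: 5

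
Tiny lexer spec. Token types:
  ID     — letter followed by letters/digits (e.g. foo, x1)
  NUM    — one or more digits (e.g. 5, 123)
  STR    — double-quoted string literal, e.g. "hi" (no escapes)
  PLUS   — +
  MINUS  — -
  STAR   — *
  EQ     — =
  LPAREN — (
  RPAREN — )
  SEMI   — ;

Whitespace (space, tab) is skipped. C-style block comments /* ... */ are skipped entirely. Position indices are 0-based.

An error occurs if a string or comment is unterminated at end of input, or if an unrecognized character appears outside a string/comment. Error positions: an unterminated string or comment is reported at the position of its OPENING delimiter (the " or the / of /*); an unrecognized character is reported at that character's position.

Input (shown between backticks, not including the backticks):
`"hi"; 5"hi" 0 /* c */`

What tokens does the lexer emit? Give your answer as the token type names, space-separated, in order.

Answer: STR SEMI NUM STR NUM

Derivation:
pos=0: enter STRING mode
pos=0: emit STR "hi" (now at pos=4)
pos=4: emit SEMI ';'
pos=6: emit NUM '5' (now at pos=7)
pos=7: enter STRING mode
pos=7: emit STR "hi" (now at pos=11)
pos=12: emit NUM '0' (now at pos=13)
pos=14: enter COMMENT mode (saw '/*')
exit COMMENT mode (now at pos=21)
DONE. 5 tokens: [STR, SEMI, NUM, STR, NUM]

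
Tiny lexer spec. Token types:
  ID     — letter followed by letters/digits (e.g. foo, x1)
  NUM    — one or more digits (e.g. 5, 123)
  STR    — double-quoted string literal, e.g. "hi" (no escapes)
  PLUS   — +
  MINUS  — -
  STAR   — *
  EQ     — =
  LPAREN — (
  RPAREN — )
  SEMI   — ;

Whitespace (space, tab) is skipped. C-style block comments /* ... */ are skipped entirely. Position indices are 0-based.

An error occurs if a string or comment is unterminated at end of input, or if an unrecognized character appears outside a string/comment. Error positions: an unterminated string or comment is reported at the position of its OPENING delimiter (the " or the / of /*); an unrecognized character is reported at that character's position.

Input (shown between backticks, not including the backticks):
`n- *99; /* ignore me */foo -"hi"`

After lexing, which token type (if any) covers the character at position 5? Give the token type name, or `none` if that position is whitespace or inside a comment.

pos=0: emit ID 'n' (now at pos=1)
pos=1: emit MINUS '-'
pos=3: emit STAR '*'
pos=4: emit NUM '99' (now at pos=6)
pos=6: emit SEMI ';'
pos=8: enter COMMENT mode (saw '/*')
exit COMMENT mode (now at pos=23)
pos=23: emit ID 'foo' (now at pos=26)
pos=27: emit MINUS '-'
pos=28: enter STRING mode
pos=28: emit STR "hi" (now at pos=32)
DONE. 8 tokens: [ID, MINUS, STAR, NUM, SEMI, ID, MINUS, STR]
Position 5: char is '9' -> NUM

Answer: NUM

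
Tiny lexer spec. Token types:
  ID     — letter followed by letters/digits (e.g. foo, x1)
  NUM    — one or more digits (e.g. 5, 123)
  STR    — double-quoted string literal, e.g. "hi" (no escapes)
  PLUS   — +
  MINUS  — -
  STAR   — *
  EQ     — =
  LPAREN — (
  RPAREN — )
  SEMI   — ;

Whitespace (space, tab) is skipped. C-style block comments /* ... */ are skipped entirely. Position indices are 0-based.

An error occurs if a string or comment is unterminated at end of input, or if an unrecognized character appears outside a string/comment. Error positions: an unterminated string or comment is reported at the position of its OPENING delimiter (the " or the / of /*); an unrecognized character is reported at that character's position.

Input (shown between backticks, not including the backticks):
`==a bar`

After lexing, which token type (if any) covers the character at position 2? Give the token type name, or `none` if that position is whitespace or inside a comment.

Answer: ID

Derivation:
pos=0: emit EQ '='
pos=1: emit EQ '='
pos=2: emit ID 'a' (now at pos=3)
pos=4: emit ID 'bar' (now at pos=7)
DONE. 4 tokens: [EQ, EQ, ID, ID]
Position 2: char is 'a' -> ID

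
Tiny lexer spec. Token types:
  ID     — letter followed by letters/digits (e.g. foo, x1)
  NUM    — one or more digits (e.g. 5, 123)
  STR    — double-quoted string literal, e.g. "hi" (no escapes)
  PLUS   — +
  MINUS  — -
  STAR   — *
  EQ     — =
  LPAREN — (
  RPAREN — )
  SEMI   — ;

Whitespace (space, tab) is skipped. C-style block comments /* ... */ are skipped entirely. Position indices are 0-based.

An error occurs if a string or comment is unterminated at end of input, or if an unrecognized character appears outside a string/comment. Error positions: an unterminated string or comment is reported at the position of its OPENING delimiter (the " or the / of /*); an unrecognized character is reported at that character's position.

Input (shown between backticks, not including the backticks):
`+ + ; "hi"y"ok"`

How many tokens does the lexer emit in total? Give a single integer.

pos=0: emit PLUS '+'
pos=2: emit PLUS '+'
pos=4: emit SEMI ';'
pos=6: enter STRING mode
pos=6: emit STR "hi" (now at pos=10)
pos=10: emit ID 'y' (now at pos=11)
pos=11: enter STRING mode
pos=11: emit STR "ok" (now at pos=15)
DONE. 6 tokens: [PLUS, PLUS, SEMI, STR, ID, STR]

Answer: 6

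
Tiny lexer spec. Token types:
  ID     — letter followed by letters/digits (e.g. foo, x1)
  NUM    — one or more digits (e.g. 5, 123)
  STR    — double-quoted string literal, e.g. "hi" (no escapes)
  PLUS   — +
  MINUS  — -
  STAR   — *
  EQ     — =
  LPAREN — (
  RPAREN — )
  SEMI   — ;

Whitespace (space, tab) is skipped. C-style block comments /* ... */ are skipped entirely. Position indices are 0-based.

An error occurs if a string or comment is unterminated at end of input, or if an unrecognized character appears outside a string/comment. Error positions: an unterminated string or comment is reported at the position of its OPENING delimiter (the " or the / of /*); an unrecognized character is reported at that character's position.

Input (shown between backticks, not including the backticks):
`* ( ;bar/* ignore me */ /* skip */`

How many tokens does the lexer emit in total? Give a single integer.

pos=0: emit STAR '*'
pos=2: emit LPAREN '('
pos=4: emit SEMI ';'
pos=5: emit ID 'bar' (now at pos=8)
pos=8: enter COMMENT mode (saw '/*')
exit COMMENT mode (now at pos=23)
pos=24: enter COMMENT mode (saw '/*')
exit COMMENT mode (now at pos=34)
DONE. 4 tokens: [STAR, LPAREN, SEMI, ID]

Answer: 4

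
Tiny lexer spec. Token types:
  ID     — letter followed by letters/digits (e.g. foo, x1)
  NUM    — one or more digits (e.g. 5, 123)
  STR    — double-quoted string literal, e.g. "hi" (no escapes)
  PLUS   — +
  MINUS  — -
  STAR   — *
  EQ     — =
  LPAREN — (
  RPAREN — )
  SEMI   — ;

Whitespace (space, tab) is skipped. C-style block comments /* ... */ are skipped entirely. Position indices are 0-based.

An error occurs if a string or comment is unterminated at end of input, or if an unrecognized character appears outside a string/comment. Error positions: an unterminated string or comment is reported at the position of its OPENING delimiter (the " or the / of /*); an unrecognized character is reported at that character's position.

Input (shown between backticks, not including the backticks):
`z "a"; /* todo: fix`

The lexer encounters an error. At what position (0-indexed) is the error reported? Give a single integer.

pos=0: emit ID 'z' (now at pos=1)
pos=2: enter STRING mode
pos=2: emit STR "a" (now at pos=5)
pos=5: emit SEMI ';'
pos=7: enter COMMENT mode (saw '/*')
pos=7: ERROR — unterminated comment (reached EOF)

Answer: 7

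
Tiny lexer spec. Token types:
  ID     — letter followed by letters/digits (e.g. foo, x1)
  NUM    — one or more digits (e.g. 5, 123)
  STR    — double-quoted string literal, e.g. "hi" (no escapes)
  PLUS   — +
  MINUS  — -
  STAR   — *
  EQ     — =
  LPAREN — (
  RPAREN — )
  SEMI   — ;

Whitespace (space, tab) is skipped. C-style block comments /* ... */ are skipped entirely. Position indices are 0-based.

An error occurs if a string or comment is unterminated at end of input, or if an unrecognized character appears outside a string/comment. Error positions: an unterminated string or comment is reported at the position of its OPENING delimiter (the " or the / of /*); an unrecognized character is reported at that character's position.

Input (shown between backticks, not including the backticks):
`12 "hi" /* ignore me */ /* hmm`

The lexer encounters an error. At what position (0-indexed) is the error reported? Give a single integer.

pos=0: emit NUM '12' (now at pos=2)
pos=3: enter STRING mode
pos=3: emit STR "hi" (now at pos=7)
pos=8: enter COMMENT mode (saw '/*')
exit COMMENT mode (now at pos=23)
pos=24: enter COMMENT mode (saw '/*')
pos=24: ERROR — unterminated comment (reached EOF)

Answer: 24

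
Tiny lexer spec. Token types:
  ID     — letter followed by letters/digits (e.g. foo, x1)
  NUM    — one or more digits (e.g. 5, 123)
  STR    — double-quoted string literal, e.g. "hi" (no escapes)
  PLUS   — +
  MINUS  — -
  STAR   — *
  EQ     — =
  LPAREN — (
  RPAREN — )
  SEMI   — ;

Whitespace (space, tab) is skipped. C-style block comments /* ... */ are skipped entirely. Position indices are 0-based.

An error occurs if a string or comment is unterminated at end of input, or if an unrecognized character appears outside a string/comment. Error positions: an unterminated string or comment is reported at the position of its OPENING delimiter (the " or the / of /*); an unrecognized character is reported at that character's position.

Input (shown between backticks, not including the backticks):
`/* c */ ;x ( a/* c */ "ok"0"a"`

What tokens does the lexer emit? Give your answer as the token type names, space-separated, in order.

pos=0: enter COMMENT mode (saw '/*')
exit COMMENT mode (now at pos=7)
pos=8: emit SEMI ';'
pos=9: emit ID 'x' (now at pos=10)
pos=11: emit LPAREN '('
pos=13: emit ID 'a' (now at pos=14)
pos=14: enter COMMENT mode (saw '/*')
exit COMMENT mode (now at pos=21)
pos=22: enter STRING mode
pos=22: emit STR "ok" (now at pos=26)
pos=26: emit NUM '0' (now at pos=27)
pos=27: enter STRING mode
pos=27: emit STR "a" (now at pos=30)
DONE. 7 tokens: [SEMI, ID, LPAREN, ID, STR, NUM, STR]

Answer: SEMI ID LPAREN ID STR NUM STR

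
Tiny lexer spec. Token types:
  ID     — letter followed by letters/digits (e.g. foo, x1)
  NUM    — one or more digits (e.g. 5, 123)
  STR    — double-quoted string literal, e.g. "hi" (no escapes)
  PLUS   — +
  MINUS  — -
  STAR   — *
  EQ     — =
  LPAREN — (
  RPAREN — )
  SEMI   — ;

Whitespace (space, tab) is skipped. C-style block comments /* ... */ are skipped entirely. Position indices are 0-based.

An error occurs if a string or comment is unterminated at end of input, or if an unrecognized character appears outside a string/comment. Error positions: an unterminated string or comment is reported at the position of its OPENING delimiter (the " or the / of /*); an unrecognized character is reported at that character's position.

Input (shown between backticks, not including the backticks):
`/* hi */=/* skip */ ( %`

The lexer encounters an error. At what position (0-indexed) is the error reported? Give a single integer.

pos=0: enter COMMENT mode (saw '/*')
exit COMMENT mode (now at pos=8)
pos=8: emit EQ '='
pos=9: enter COMMENT mode (saw '/*')
exit COMMENT mode (now at pos=19)
pos=20: emit LPAREN '('
pos=22: ERROR — unrecognized char '%'

Answer: 22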